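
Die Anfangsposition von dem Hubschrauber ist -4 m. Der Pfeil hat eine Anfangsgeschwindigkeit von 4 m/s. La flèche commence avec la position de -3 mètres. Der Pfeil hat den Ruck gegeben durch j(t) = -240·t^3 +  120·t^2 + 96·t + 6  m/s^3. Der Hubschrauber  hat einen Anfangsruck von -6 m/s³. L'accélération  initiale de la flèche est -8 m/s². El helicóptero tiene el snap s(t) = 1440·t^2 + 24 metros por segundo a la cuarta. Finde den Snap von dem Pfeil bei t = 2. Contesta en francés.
Pour résoudre ceci, nous devons prendre 1 dérivée de notre équation du jerk j(t) = -240·t^3 + 120·t^2 + 96·t + 6. En prenant d/dt de j(t), nous trouvons s(t) = -720·t^2 + 240·t + 96. De l'équation du snap s(t) = -720·t^2 + 240·t + 96, nous substituons t = 2 pour obtenir s = -2304.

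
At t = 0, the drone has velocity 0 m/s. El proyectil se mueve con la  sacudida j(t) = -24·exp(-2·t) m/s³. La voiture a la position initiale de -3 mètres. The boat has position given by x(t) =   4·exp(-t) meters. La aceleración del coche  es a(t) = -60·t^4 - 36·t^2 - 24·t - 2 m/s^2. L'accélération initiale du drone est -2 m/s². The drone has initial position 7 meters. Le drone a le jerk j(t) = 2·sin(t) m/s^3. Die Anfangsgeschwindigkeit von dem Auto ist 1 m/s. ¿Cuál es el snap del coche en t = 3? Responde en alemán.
Um dies zu lösen, müssen wir 2 Ableitungen unserer Gleichung für die Beschleunigung a(t) = -60·t^4 - 36·t^2 - 24·t - 2 nehmen. Durch Ableiten von der Beschleunigung erhalten wir den Ruck: j(t) = -240·t^3 - 72·t - 24. Durch Ableiten von dem Ruck erhalten wir den Snap: s(t) = -720·t^2 - 72. Mit s(t) = -720·t^2 - 72 und Einsetzen von t = 3, finden wir s = -6552.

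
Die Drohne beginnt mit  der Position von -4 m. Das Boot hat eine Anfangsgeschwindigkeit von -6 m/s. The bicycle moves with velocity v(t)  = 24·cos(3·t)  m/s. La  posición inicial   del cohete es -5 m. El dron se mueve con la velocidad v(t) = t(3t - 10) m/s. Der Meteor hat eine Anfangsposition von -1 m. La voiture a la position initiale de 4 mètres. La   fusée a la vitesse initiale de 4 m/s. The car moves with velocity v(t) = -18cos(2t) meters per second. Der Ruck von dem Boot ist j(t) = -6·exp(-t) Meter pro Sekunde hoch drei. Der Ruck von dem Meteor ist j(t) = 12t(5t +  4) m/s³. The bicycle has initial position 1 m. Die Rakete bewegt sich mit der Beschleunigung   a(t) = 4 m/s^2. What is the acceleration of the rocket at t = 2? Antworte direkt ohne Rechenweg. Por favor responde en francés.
L'accélération à t = 2 est a = 4.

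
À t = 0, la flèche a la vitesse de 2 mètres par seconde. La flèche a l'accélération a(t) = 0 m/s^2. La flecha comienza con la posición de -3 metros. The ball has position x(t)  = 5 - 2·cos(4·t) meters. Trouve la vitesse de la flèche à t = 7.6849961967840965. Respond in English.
Starting from acceleration a(t) = 0, we take 1 integral. Integrating acceleration and using the initial condition v(0) = 2, we get v(t) = 2. We have velocity v(t) = 2. Substituting t = 7.6849961967840965: v(7.6849961967840965) = 2.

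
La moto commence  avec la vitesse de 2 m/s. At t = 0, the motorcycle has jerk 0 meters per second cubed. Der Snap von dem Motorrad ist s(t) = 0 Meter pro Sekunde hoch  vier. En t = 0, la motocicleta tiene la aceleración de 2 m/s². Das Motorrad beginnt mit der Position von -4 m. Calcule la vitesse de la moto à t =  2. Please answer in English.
Starting from snap s(t) = 0, we take 3 antiderivatives. The antiderivative of snap, with j(0) = 0, gives jerk: j(t) = 0. The integral of jerk, with a(0) = 2, gives acceleration: a(t) = 2. Finding the integral of a(t) and using v(0) = 2: v(t) = 2·t + 2. Using v(t) = 2·t + 2 and substituting t = 2, we find v = 6.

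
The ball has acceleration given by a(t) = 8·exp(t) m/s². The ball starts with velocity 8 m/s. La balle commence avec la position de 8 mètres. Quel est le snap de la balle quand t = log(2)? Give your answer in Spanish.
Partiendo de la aceleración a(t) = 8·exp(t), tomamos 2 derivadas. Derivando la aceleración, obtenemos la sacudida: j(t) = 8·exp(t). Derivando la sacudida, obtenemos el snap: s(t) = 8·exp(t). Tenemos el snap s(t) = 8·exp(t). Sustituyendo t = log(2): s(log(2)) = 16.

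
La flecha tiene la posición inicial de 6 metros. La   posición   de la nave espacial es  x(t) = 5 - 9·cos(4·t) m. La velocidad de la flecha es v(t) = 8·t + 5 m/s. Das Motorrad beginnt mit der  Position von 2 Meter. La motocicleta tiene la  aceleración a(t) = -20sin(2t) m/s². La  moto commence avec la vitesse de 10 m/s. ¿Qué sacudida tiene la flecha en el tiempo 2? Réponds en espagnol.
Partiendo de la velocidad v(t) = 8·t + 5, tomamos 2 derivadas. Tomando d/dt de v(t), encontramos a(t) = 8. Tomando d/dt de a(t), encontramos j(t) = 0. De la ecuación de la sacudida j(t) = 0, sustituimos t = 2 para obtener j = 0.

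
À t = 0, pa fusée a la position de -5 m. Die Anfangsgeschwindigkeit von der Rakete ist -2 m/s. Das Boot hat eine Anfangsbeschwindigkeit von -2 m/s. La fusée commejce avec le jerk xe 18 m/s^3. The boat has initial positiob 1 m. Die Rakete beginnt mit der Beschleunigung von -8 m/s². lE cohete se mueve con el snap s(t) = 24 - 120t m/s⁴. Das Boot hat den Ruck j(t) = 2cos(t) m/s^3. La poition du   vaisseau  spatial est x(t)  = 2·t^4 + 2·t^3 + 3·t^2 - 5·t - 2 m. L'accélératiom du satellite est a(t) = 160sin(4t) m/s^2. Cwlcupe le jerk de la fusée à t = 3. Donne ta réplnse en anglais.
To solve this, we need to take 1 integral of our snap equation s(t) = 24 - 120·t. Taking ∫s(t)dt and applying j(0) = 18, we find j(t) = -60·t^2 + 24·t + 18. Using j(t) = -60·t^2 + 24·t + 18 and substituting t = 3, we find j = -450.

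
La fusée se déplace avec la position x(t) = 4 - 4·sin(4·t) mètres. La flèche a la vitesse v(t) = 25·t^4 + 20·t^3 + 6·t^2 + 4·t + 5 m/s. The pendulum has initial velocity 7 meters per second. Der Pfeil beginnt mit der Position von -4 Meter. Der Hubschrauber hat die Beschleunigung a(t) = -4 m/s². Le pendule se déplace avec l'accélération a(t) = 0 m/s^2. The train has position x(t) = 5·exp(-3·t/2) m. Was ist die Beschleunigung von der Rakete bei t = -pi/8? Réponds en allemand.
Wir müssen unsere Gleichung für die Position x(t) = 4 - 4·sin(4·t) 2-mal ableiten. Die Ableitung von der Position ergibt die Geschwindigkeit: v(t) = -16·cos(4·t). Durch Ableiten von der Geschwindigkeit erhalten wir die Beschleunigung: a(t) = 64·sin(4·t). Mit a(t) = 64·sin(4·t) und Einsetzen von t = -pi/8, finden wir a = -64.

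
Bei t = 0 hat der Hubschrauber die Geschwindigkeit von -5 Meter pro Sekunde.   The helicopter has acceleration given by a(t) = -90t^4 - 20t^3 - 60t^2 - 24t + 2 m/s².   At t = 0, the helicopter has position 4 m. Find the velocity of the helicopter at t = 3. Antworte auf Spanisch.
Necesitamos integrar nuestra ecuación de la aceleración a(t) = -90·t^4 - 20·t^3 - 60·t^2 - 24·t + 2 1 vez. La antiderivada de la aceleración es la velocidad. Usando v(0) = -5, obtenemos v(t) = -18·t^5 - 5·t^4 - 20·t^3 - 12·t^2 + 2·t - 5. Tenemos la velocidad v(t) = -18·t^5 - 5·t^4 - 20·t^3 - 12·t^2 + 2·t - 5. Sustituyendo t = 3: v(3) = -5426.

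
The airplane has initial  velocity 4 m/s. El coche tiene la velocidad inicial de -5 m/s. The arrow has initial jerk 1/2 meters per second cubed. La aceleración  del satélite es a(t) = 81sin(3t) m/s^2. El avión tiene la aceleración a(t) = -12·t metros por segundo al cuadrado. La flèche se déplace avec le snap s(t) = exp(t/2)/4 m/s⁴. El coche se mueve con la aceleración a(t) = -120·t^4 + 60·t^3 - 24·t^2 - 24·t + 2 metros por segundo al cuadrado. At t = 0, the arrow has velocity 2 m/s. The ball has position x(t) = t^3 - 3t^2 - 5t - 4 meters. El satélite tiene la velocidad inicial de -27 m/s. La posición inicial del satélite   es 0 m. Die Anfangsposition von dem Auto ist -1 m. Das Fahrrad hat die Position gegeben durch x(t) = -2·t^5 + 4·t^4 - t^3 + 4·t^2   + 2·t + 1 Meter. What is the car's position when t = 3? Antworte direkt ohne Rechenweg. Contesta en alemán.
Die Position bei t = 3 ist x = -2464.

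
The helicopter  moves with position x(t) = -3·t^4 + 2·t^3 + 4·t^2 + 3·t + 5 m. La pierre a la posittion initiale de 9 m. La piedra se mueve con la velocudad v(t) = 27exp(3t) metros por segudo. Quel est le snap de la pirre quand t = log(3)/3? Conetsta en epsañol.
Para resolver esto, necesitamos tomar 3 derivadas de nuestra ecuación de la velocidad v(t) = 27·exp(3·t). Tomando d/dt de v(t), encontramos a(t) = 81·exp(3·t). Tomando d/dt de a(t), encontramos j(t) = 243·exp(3·t). Derivando la sacudida, obtenemos el snap: s(t) = 729·exp(3·t). Usando s(t) = 729·exp(3·t) y sustituyendo t = log(3)/3, encontramos s = 2187.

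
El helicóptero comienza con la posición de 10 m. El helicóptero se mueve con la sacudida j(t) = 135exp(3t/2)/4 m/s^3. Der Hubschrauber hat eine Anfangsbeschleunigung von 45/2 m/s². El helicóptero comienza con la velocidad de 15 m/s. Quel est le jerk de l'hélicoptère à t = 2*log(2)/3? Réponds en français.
De l'équation du jerk j(t) = 135·exp(3·t/2)/4, nous substituons t = 2*log(2)/3 pour obtenir j = 135/2.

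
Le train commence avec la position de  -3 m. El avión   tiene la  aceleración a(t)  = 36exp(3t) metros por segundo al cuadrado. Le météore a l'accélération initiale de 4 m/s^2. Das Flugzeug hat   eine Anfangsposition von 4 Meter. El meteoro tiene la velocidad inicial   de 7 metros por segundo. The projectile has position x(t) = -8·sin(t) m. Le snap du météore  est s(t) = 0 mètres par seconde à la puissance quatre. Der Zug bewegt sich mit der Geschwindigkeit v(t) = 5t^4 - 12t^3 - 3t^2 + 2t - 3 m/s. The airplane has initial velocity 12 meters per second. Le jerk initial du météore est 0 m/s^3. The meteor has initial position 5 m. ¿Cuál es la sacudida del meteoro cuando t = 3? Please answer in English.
Starting from snap s(t) = 0, we take 1 antiderivative. Taking ∫s(t)dt and applying j(0) = 0, we find j(t) = 0. We have jerk j(t) = 0. Substituting t = 3: j(3) = 0.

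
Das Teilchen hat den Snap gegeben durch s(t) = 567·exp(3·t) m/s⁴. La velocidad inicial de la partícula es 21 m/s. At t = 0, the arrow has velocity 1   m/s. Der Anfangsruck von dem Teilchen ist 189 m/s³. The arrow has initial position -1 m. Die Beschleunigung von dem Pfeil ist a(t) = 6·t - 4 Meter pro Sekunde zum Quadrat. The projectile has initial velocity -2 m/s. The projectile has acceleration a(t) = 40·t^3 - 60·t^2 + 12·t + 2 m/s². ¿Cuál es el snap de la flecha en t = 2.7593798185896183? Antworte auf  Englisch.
We must differentiate our acceleration equation a(t) = 6·t - 4 2 times. Differentiating acceleration, we get jerk: j(t) = 6. Differentiating jerk, we get snap: s(t) = 0. Using s(t) = 0 and substituting t = 2.7593798185896183, we find s = 0.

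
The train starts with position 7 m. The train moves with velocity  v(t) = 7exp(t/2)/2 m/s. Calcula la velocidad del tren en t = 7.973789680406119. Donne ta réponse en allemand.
Wir haben die Geschwindigkeit v(t) = 7·exp(t/2)/2. Durch Einsetzen von t = 7.973789680406119: v(7.973789680406119) = 188.605552182648.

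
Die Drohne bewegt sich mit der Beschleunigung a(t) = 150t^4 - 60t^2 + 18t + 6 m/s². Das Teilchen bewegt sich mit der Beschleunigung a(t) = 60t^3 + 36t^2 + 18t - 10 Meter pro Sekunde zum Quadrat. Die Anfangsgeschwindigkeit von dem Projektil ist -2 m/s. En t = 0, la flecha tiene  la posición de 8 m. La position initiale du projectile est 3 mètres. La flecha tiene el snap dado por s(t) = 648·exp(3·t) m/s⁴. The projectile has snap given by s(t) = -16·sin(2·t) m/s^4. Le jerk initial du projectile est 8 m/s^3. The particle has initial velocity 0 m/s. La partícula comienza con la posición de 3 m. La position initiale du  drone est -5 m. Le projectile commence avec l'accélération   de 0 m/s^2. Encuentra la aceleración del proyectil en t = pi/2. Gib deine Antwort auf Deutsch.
Um dies zu lösen, müssen wir 2 Stammfunktionen unserer Gleichung für den Snap s(t) = -16·sin(2·t) finden. Die Stammfunktion von dem Snap, mit j(0) = 8, ergibt den Ruck: j(t) = 8·cos(2·t). Die Stammfunktion von dem Ruck ist die Beschleunigung. Mit a(0) = 0 erhalten wir a(t) = 4·sin(2·t). Wir haben die Beschleunigung a(t) = 4·sin(2·t). Durch Einsetzen von t = pi/2: a(pi/2) = 0.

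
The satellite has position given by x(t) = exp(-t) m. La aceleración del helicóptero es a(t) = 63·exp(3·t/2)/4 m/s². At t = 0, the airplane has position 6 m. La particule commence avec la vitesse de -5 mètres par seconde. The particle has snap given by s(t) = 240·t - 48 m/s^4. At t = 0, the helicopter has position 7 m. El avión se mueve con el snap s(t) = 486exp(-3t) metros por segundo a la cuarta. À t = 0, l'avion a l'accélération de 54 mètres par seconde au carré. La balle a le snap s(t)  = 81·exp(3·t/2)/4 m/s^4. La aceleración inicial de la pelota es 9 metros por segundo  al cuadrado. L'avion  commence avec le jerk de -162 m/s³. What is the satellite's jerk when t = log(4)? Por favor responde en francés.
Pour résoudre ceci, nous devons prendre 3 dérivées de notre équation de la position x(t) = exp(-t). En dérivant la position, nous obtenons la vitesse: v(t) = -exp(-t). En prenant d/dt de v(t), nous trouvons a(t) = exp(-t). En dérivant l'accélération, nous obtenons le jerk: j(t) = -exp(-t). Nous avons le jerk j(t) = -exp(-t). En substituant t = log(4): j(log(4)) = -1/4.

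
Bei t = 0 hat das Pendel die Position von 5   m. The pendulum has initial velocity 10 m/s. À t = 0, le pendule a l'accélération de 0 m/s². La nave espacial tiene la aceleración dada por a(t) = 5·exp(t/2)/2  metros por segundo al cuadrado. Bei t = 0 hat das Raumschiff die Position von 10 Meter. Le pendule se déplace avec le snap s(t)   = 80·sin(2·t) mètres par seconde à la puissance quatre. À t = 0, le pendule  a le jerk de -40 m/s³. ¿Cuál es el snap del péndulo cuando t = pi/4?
Tenemos el snap s(t) = 80·sin(2·t). Sustituyendo t = pi/4: s(pi/4) = 80.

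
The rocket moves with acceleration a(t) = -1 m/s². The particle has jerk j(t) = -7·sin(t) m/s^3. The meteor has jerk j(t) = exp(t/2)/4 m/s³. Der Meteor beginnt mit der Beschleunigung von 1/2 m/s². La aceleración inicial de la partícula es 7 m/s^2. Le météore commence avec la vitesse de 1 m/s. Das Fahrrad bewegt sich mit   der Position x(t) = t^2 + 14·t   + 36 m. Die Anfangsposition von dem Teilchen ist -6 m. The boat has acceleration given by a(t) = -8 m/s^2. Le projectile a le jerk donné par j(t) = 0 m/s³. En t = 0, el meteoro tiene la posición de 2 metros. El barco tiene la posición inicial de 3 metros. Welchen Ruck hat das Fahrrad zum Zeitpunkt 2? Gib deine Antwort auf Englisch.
We must differentiate our position equation x(t) = t^2 + 14·t + 36 3 times. The derivative of position gives velocity: v(t) = 2·t + 14. The derivative of velocity gives acceleration: a(t) = 2. The derivative of acceleration gives jerk: j(t) = 0. From the given jerk equation j(t) = 0, we substitute t = 2 to get j = 0.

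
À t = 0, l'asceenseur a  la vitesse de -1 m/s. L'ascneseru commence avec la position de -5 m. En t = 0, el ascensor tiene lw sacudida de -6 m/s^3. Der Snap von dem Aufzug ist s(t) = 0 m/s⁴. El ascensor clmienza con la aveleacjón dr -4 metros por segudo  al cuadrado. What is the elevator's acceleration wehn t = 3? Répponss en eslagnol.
Debemos encontrar la integral de nuestra ecuación del snap s(t) = 0 2 veces. La integral del snap es la sacudida. Usando j(0) = -6, obtenemos j(t) = -6. Integrando la sacudida y usando la condición inicial a(0) = -4, obtenemos a(t) = -6·t - 4. Usando a(t) = -6·t - 4 y sustituyendo t = 3, encontramos a = -22.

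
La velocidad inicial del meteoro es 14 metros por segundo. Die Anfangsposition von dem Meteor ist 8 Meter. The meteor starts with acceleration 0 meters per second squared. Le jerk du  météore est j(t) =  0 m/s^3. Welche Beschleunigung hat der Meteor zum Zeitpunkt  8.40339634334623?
Wir müssen unsere Gleichung für den Ruck j(t) = 0 1-mal integrieren. Das Integral von dem Ruck ist die Beschleunigung. Mit a(0) = 0 erhalten wir a(t) = 0. Aus der Gleichung für die Beschleunigung a(t) = 0, setzen wir t = 8.40339634334623 ein und erhalten a = 0.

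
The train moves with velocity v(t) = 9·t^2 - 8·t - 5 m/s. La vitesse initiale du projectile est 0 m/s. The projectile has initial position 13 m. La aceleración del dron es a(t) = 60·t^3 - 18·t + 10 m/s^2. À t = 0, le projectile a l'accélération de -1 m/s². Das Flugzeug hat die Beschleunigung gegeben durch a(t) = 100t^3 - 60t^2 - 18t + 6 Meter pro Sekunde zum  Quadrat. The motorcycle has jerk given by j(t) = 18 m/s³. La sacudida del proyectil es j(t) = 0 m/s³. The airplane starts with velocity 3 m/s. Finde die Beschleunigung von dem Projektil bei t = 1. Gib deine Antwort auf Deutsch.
Wir müssen unsere Gleichung für den Ruck j(t) = 0 1-mal integrieren. Durch Integration von dem Ruck und Verwendung der Anfangsbedingung a(0) = -1, erhalten wir a(t) = -1. Mit a(t) = -1 und Einsetzen von t = 1, finden wir a = -1.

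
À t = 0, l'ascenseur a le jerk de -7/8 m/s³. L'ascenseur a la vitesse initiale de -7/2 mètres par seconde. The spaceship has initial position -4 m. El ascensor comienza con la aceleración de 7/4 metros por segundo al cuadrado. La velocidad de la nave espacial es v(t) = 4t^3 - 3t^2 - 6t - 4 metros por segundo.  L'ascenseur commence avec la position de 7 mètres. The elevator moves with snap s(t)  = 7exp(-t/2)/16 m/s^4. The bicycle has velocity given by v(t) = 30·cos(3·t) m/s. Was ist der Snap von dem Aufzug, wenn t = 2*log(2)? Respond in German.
Aus der Gleichung für den Snap s(t) = 7·exp(-t/2)/16, setzen wir t = 2*log(2) ein und erhalten s = 7/32.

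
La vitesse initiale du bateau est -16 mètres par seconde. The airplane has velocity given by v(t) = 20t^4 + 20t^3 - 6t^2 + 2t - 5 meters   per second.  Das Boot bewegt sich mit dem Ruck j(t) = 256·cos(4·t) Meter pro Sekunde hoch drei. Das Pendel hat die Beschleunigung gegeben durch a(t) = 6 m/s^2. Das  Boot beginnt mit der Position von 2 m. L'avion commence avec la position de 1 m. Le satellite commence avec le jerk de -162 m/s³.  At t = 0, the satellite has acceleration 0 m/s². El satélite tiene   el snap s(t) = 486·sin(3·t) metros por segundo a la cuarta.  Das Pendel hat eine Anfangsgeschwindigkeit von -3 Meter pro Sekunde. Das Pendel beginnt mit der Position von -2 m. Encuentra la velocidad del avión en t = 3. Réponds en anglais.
From the given velocity equation v(t) = 20·t^4 + 20·t^3 - 6·t^2 + 2·t - 5, we substitute t = 3 to get v = 2107.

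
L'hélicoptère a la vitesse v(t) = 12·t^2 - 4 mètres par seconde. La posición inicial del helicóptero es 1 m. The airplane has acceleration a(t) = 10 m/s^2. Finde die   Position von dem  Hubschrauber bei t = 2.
Wir müssen die Stammfunktion unserer Gleichung für die Geschwindigkeit v(t) = 12·t^2 - 4 1-mal finden. Die Stammfunktion von der Geschwindigkeit, mit x(0) = 1, ergibt die Position: x(t) = 4·t^3 - 4·t + 1. Wir haben die Position x(t) = 4·t^3 - 4·t + 1. Durch Einsetzen von t = 2: x(2) = 25.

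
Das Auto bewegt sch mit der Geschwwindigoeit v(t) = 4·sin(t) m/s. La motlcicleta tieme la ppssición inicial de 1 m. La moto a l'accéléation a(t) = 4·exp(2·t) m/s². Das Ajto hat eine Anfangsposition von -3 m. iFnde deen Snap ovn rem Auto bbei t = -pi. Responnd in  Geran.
Ausgehend von der Geschwindigkeit v(t) = 4·sin(t), nehmen wir 3 Ableitungen. Die Ableitung von der Geschwindigkeit ergibt die Beschleunigung: a(t) = 4·cos(t). Mit d/dt von a(t) finden wir j(t) = -4·sin(t). Die Ableitung von dem Ruck ergibt den Snap: s(t) = -4·cos(t). Mit s(t) = -4·cos(t) und Einsetzen von t = -pi, finden wir s = 4.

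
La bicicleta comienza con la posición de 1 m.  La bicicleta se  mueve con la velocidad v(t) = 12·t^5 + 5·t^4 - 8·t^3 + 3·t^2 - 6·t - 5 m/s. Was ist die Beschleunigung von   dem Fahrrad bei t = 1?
Ausgehend von der Geschwindigkeit v(t) = 12·t^5 + 5·t^4 - 8·t^3 + 3·t^2 - 6·t - 5, nehmen wir 1 Ableitung. Die Ableitung von der Geschwindigkeit ergibt die Beschleunigung: a(t) = 60·t^4 + 20·t^3 - 24·t^2 + 6·t - 6. Wir haben die Beschleunigung a(t) = 60·t^4 + 20·t^3 - 24·t^2 + 6·t - 6. Durch Einsetzen von t = 1: a(1) = 56.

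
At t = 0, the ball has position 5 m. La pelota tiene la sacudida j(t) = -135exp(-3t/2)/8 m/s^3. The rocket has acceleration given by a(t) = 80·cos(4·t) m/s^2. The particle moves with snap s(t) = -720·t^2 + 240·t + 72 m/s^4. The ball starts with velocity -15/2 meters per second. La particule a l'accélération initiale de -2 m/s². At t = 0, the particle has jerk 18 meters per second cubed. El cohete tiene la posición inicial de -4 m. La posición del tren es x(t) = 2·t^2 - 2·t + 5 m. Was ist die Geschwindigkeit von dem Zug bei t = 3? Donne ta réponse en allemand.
Um dies zu lösen, müssen wir 1 Ableitung unserer Gleichung für die Position x(t) = 2·t^2 - 2·t + 5 nehmen. Mit d/dt von x(t) finden wir v(t) = 4·t - 2. Wir haben die Geschwindigkeit v(t) = 4·t - 2. Durch Einsetzen von t = 3: v(3) = 10.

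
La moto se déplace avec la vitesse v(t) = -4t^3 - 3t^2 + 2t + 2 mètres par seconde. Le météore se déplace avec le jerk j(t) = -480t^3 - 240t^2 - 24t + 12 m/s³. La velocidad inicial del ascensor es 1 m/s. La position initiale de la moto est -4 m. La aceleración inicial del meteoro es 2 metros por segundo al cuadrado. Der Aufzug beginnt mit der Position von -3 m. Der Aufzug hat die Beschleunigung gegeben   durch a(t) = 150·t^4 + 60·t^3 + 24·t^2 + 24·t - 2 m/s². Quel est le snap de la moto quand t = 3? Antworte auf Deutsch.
Um dies zu lösen, müssen wir 3 Ableitungen unserer Gleichung für die Geschwindigkeit v(t) = -4·t^3 - 3·t^2 + 2·t + 2 nehmen. Mit d/dt von v(t) finden wir a(t) = -12·t^2 - 6·t + 2. Durch Ableiten von der Beschleunigung erhalten wir den Ruck: j(t) = -24·t - 6. Die Ableitung von dem Ruck ergibt den Snap: s(t) = -24. Aus der Gleichung für den Snap s(t) = -24, setzen wir t = 3 ein und erhalten s = -24.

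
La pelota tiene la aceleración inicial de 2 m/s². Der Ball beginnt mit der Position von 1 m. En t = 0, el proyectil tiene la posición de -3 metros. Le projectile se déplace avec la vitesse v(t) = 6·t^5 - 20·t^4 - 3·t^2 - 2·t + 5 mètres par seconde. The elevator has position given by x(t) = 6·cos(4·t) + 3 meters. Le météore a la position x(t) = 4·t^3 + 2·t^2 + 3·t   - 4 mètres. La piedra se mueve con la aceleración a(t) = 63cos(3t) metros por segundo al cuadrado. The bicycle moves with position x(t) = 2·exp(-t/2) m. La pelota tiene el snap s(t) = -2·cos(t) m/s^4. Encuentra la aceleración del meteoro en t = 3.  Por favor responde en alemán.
Wir müssen unsere Gleichung für die Position x(t) = 4·t^3 + 2·t^2 + 3·t - 4 2-mal ableiten. Durch Ableiten von der Position erhalten wir die Geschwindigkeit: v(t) = 12·t^2 + 4·t + 3. Durch Ableiten von der Geschwindigkeit erhalten wir die Beschleunigung: a(t) = 24·t + 4. Aus der Gleichung für die Beschleunigung a(t) = 24·t + 4, setzen wir t = 3 ein und erhalten a = 76.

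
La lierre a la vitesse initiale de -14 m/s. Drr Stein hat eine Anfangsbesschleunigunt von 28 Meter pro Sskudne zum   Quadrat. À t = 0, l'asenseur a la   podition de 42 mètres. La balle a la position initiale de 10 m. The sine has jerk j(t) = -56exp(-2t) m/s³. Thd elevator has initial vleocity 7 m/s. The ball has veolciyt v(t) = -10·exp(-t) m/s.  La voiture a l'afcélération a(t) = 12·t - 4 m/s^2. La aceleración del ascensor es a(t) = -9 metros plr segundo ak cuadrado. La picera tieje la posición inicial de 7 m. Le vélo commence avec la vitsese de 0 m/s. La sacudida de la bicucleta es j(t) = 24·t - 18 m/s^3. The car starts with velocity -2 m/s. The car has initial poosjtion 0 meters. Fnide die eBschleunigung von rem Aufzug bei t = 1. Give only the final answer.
a(1) = -9.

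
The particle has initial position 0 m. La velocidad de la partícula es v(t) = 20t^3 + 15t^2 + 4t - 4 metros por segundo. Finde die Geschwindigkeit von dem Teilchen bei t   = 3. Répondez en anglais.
We have velocity v(t) = 20·t^3 + 15·t^2 + 4·t - 4. Substituting t = 3: v(3) = 683.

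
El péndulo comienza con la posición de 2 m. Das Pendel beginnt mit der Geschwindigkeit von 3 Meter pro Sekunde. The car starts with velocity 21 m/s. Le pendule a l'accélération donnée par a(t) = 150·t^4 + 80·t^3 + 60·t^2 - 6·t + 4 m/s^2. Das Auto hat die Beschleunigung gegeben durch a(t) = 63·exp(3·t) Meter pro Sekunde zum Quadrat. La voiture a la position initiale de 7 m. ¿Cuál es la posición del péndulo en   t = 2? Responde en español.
Necesitamos integrar nuestra ecuación de la aceleración a(t) = 150·t^4 + 80·t^3 + 60·t^2 - 6·t + 4 2 veces. La integral de la aceleración, con v(0) = 3, da la velocidad: v(t) = 30·t^5 + 20·t^4 + 20·t^3 - 3·t^2 + 4·t + 3. La integral de la velocidad es la posición. Usando x(0) = 2, obtenemos x(t) = 5·t^6 + 4·t^5 + 5·t^4 - t^3 + 2·t^2 + 3·t + 2. Usando x(t) = 5·t^6 + 4·t^5 + 5·t^4 - t^3 + 2·t^2 + 3·t + 2 y sustituyendo t = 2, encontramos x = 536.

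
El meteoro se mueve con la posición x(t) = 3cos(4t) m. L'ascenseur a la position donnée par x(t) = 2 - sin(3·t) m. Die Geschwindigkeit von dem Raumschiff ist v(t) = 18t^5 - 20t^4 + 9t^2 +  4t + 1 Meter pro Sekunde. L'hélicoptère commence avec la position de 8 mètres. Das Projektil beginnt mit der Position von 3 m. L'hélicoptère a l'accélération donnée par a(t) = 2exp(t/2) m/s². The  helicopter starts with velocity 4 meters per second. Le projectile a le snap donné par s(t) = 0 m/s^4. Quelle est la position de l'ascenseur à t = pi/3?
Nous avons la position x(t) = 2 - sin(3·t). En substituant t = pi/3: x(pi/3) = 2.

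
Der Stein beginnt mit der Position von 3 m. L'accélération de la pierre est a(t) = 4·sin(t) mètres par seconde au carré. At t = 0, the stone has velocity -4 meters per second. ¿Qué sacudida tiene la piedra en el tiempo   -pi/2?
Debemos derivar nuestra ecuación de la aceleración a(t) = 4·sin(t) 1 vez. La derivada de la aceleración da la sacudida: j(t) = 4·cos(t). De la ecuación de la sacudida j(t) = 4·cos(t), sustituimos t = -pi/2 para obtener j = 0.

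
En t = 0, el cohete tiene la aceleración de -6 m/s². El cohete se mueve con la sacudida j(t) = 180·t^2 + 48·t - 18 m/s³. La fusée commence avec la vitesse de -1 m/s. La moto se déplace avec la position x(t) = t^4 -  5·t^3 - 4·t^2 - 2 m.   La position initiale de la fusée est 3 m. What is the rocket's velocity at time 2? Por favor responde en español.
Para resolver esto, necesitamos tomar 2 antiderivadas de nuestra ecuación de la sacudida j(t) = 180·t^2 + 48·t - 18. La integral de la sacudida es la aceleración. Usando a(0) = -6, obtenemos a(t) = 60·t^3 + 24·t^2 - 18·t - 6. Integrando la aceleración y usando la condición inicial v(0) = -1, obtenemos v(t) = 15·t^4 + 8·t^3 - 9·t^2 - 6·t - 1. Usando v(t) = 15·t^4 + 8·t^3 - 9·t^2 - 6·t - 1 y sustituyendo t = 2, encontramos v = 255.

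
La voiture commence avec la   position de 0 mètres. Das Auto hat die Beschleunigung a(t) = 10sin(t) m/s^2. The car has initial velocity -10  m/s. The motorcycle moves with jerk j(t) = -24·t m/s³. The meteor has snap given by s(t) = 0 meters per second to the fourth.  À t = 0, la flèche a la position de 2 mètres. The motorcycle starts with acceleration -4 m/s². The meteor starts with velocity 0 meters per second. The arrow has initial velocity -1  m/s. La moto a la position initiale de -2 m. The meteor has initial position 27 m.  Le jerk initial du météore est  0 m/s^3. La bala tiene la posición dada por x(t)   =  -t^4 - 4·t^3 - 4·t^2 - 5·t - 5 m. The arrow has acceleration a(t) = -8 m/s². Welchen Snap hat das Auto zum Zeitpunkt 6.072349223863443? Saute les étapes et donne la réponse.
Der Snap bei t = 6.072349223863443 ist s = 2.09277542220893.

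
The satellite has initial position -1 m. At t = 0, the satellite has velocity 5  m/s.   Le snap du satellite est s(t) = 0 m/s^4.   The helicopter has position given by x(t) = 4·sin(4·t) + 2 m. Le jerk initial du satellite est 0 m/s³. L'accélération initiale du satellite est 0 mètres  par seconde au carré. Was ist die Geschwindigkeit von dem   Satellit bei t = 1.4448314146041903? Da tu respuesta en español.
Partiendo del snap s(t) = 0, tomamos 3 integrales. Integrando el snap y usando la condición inicial j(0) = 0, obtenemos j(t) = 0. La integral de la sacudida, con a(0) = 0, da la aceleración: a(t) = 0. Integrando la aceleración y usando la condición inicial v(0) = 5, obtenemos v(t) = 5. Usando v(t) = 5 y sustituyendo t = 1.4448314146041903, encontramos v = 5.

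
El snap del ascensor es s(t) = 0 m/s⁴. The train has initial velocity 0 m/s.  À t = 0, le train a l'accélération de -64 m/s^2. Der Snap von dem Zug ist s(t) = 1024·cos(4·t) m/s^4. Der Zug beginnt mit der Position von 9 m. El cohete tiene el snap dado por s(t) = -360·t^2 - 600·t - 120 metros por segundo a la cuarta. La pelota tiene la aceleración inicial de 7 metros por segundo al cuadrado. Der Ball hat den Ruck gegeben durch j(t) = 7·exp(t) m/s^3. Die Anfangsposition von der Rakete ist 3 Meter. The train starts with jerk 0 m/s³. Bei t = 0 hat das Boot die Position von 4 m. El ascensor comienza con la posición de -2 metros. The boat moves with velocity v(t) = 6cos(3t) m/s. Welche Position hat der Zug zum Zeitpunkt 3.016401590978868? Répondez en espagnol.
Debemos encontrar la antiderivada de nuestra ecuación del snap s(t) = 1024·cos(4·t) 4 veces. Tomando ∫s(t)dt y aplicando j(0) = 0, encontramos j(t) = 256·sin(4·t). Tomando ∫j(t)dt y aplicando a(0) = -64, encontramos a(t) = -64·cos(4·t). La integral de la aceleración es la velocidad. Usando v(0) = 0, obtenemos v(t) = -16·sin(4·t). Integrando la velocidad y usando la condición inicial x(0) = 9, obtenemos x(t) = 4·cos(4·t) + 5. Usando x(t) = 4·cos(4·t) + 5 y sustituyendo t = 3.016401590978868, encontramos x = 8.50886361782718.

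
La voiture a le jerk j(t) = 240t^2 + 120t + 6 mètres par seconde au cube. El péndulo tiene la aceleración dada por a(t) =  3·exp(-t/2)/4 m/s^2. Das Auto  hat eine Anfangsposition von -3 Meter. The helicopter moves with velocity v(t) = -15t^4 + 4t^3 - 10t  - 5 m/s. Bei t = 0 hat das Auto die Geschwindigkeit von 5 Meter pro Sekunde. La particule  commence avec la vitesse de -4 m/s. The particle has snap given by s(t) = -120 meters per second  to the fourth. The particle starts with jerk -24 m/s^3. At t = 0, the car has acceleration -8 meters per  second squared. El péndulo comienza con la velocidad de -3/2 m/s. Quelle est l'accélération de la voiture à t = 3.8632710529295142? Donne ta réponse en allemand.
Ausgehend von dem Ruck j(t) = 240·t^2 + 120·t + 6, nehmen wir 1 Stammfunktion. Das Integral von dem Ruck ist die Beschleunigung. Mit a(0) = -8 erhalten wir a(t) = 80·t^3 + 60·t^2 + 6·t - 8. Wir haben die Beschleunigung a(t) = 80·t^3 + 60·t^2 + 6·t - 8. Durch Einsetzen von t = 3.8632710529295142: a(3.8632710529295142) = 5523.37478635952.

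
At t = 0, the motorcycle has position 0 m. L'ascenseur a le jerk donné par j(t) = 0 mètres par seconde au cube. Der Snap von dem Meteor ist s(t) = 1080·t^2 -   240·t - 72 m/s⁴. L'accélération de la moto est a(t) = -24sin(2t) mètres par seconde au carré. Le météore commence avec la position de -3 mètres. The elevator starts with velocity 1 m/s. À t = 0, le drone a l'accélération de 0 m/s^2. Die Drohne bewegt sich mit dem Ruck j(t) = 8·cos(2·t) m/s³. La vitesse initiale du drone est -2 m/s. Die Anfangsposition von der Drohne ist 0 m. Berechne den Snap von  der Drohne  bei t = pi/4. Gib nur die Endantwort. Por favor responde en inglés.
At t = pi/4, s = -16.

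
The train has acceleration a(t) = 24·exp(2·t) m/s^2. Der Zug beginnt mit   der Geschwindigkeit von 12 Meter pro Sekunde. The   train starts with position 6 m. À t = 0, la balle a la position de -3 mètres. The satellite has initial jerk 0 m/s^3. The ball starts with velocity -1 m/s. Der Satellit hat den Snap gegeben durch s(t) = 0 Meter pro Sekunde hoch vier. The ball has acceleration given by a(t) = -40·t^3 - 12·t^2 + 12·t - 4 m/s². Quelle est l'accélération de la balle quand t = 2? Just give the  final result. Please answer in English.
The acceleration at t = 2 is a = -348.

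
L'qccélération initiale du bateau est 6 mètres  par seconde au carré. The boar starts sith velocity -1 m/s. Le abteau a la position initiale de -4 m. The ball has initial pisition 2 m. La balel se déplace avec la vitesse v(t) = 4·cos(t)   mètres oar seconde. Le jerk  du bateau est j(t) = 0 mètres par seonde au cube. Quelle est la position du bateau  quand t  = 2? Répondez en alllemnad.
Wir müssen unsere Gleichung für den Ruck j(t) = 0 3-mal integrieren. Das Integral von dem Ruck, mit a(0) = 6, ergibt die Beschleunigung: a(t) = 6. Durch Integration von der Beschleunigung und Verwendung der Anfangsbedingung v(0) = -1, erhalten wir v(t) = 6·t - 1. Die Stammfunktion von der Geschwindigkeit, mit x(0) = -4, ergibt die Position: x(t) = 3·t^2 - t - 4. Aus der Gleichung für die Position x(t) = 3·t^2 - t - 4, setzen wir t = 2 ein und erhalten x = 6.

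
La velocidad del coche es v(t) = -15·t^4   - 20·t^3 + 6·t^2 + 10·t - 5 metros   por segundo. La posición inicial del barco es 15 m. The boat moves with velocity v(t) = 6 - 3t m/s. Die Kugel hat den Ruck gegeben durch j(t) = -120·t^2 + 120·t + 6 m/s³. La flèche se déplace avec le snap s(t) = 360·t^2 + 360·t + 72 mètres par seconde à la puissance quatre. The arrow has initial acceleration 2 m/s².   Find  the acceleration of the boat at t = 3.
Starting from velocity v(t) = 6 - 3·t, we take 1 derivative. The derivative of velocity gives acceleration: a(t) = -3. We have acceleration a(t) = -3. Substituting t = 3: a(3) = -3.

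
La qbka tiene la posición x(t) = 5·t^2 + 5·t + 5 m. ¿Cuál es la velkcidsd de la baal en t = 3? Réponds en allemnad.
Ausgehend von der Position x(t) = 5·t^2 + 5·t + 5, nehmen wir 1 Ableitung. Mit d/dt von x(t) finden wir v(t) = 10·t + 5. Mit v(t) = 10·t + 5 und Einsetzen von t = 3, finden wir v = 35.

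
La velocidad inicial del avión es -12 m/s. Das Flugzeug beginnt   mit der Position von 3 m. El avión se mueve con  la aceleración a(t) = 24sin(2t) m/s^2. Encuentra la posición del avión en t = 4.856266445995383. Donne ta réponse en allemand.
Um dies zu lösen, müssen wir 2 Stammfunktionen unserer Gleichung für die Beschleunigung a(t) = 24·sin(2·t) finden. Das Integral von der Beschleunigung ist die Geschwindigkeit. Mit v(0) = -12 erhalten wir v(t) = -12·cos(2·t). Das Integral von der Geschwindigkeit ist die Position. Mit x(0) = 3 erhalten wir x(t) = 3 - 6·sin(2·t). Wir haben die Position x(t) = 3 - 6·sin(2·t). Durch Einsetzen von t = 4.856266445995383: x(4.856266445995383) = 4.70280109714693.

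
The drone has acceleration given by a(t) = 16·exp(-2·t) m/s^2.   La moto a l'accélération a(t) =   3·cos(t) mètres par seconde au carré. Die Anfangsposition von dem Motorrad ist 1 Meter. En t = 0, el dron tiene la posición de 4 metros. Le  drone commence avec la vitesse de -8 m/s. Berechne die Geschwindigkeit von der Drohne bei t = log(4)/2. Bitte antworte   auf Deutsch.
Ausgehend von der Beschleunigung a(t) = 16·exp(-2·t), nehmen wir 1 Integral. Mit ∫a(t)dt und Anwendung von v(0) = -8, finden wir v(t) = -8·exp(-2·t). Aus der Gleichung für die Geschwindigkeit v(t) = -8·exp(-2·t), setzen wir t = log(4)/2 ein und erhalten v = -2.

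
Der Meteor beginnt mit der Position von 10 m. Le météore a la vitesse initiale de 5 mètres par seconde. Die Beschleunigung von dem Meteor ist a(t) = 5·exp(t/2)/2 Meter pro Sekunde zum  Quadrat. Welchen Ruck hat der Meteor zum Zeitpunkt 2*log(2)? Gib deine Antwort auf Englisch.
We must differentiate our acceleration equation a(t) = 5·exp(t/2)/2 1 time. Differentiating acceleration, we get jerk: j(t) = 5·exp(t/2)/4. From the given jerk equation j(t) = 5·exp(t/2)/4, we substitute t = 2*log(2) to get j = 5/2.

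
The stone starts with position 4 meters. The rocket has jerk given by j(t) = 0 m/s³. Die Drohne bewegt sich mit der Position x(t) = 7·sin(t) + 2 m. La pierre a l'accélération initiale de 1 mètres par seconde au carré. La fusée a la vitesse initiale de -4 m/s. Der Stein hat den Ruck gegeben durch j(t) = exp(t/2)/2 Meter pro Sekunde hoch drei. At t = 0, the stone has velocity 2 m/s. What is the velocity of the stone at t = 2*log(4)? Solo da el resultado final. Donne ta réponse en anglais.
The velocity at t = 2*log(4) is v = 8.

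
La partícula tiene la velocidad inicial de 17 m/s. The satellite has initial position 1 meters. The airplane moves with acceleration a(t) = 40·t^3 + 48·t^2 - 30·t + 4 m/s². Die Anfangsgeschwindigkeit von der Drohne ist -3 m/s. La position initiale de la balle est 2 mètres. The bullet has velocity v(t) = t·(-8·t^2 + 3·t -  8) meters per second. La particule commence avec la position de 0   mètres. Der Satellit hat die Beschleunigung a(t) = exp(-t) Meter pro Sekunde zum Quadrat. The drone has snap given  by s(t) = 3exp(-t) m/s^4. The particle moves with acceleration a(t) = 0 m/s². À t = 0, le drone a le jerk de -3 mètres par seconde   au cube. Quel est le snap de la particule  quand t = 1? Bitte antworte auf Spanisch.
Para resolver esto, necesitamos tomar 2 derivadas de nuestra ecuación de la aceleración a(t) = 0. Derivando la aceleración, obtenemos la sacudida: j(t) = 0. Derivando la sacudida, obtenemos el snap: s(t) = 0. Tenemos el snap s(t) = 0. Sustituyendo t = 1: s(1) = 0.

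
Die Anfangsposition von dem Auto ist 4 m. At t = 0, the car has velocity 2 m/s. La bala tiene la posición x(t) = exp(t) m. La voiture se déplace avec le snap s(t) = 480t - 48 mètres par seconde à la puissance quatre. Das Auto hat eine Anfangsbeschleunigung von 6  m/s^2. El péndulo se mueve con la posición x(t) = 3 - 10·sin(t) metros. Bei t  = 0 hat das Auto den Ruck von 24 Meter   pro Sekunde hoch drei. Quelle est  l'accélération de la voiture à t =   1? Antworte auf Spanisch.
Para resolver esto, necesitamos tomar 2 integrales de nuestra ecuación del snap s(t) = 480·t - 48. Integrando el snap y usando la condición inicial j(0) = 24, obtenemos j(t) = 240·t^2 - 48·t + 24. Integrando la sacudida y usando la condición inicial a(0) = 6, obtenemos a(t) = 80·t^3 - 24·t^2 + 24·t + 6. Tenemos la aceleración a(t) = 80·t^3 - 24·t^2 + 24·t + 6. Sustituyendo t = 1: a(1) = 86.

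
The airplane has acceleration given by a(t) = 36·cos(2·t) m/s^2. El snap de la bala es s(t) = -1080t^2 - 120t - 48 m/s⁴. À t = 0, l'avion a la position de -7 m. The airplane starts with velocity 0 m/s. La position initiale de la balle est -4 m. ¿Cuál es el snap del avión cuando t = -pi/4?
Para resolver esto, necesitamos tomar 2 derivadas de nuestra ecuación de la aceleración a(t) = 36·cos(2·t). Tomando d/dt de a(t), encontramos j(t) = -72·sin(2·t). Derivando la sacudida, obtenemos el snap: s(t) = -144·cos(2·t). Usando s(t) = -144·cos(2·t) y sustituyendo t = -pi/4, encontramos s = 0.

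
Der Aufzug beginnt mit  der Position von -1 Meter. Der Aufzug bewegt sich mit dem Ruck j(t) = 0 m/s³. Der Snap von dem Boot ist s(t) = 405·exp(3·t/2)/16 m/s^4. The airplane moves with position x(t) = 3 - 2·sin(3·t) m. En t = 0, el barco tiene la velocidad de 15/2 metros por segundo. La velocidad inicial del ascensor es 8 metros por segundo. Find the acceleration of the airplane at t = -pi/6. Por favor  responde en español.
Debemos derivar nuestra ecuación de la posición x(t) = 3 - 2·sin(3·t) 2 veces. Derivando la posición, obtenemos la velocidad: v(t) = -6·cos(3·t). Derivando la velocidad, obtenemos la aceleración: a(t) = 18·sin(3·t). Tenemos la aceleración a(t) = 18·sin(3·t). Sustituyendo t = -pi/6: a(-pi/6) = -18.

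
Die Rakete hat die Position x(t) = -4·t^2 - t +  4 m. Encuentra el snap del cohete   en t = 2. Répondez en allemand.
Ausgehend von der Position x(t) = -4·t^2 - t + 4, nehmen wir 4 Ableitungen. Die Ableitung von der Position ergibt die Geschwindigkeit: v(t) = -8·t - 1. Durch Ableiten von der Geschwindigkeit erhalten wir die Beschleunigung: a(t) = -8. Durch Ableiten von der Beschleunigung erhalten wir den Ruck: j(t) = 0. Durch Ableiten von dem Ruck erhalten wir den Snap: s(t) = 0. Mit s(t) = 0 und Einsetzen von t = 2, finden wir s = 0.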